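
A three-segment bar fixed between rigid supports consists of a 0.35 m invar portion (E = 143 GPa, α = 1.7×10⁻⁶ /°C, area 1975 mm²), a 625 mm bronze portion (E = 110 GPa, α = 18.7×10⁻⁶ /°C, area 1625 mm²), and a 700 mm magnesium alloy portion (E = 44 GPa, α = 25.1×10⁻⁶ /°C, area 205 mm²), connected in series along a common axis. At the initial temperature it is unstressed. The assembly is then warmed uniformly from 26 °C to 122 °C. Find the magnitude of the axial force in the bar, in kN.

If the supports were absent, the total length change would be Σ αᵢΔT Lᵢ = 1.7×10⁻⁶×96×350 + 18.7×10⁻⁶×96×625 + 25.1×10⁻⁶×96×700 = 2.866 mm.
The walls prevent any net length change, so an axial force P (same in every segment) develops. Compatibility: P · Σ Lᵢ/(AᵢEᵢ) = δ_free.
Σ Lᵢ/(AᵢEᵢ) = 350/(1975×143×10³) + 625/(1625×110×10³) + 700/(205×44×10³) = 8.234×10⁻⁵ mm/N.
Hence P = δ_free / Σ(L/AE) = 2.866/8.234×10⁻⁵ = 34.8 kN (compressive).

P ≈ 34.8 kN (compressive)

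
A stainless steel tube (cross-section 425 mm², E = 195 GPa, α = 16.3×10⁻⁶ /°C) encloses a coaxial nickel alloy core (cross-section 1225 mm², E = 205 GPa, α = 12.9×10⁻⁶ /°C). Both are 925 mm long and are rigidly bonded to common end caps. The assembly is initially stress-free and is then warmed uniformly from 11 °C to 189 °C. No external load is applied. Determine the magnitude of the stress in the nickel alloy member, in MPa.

σ ≈ 30.8 MPa (tensile)

The stainless steel has the larger α, so on heating it would change length more than the nickel alloy if both were free. The rigid plates force a common final length, so the stainless steel is put into compression and the nickel alloy into tension, with equal and opposite forces P (no external load).
Setting the final lengths equal and cancelling L: (α₁ − α₂)ΔT = P/(A₁E₁) + P/(A₂E₂).
|α₁ − α₂|·ΔT = 3.4×10⁻⁶ × 178 = 0.0006052.
1/(A₁E₁) + 1/(A₂E₂) = 1/(425×195×10³) + 1/(1225×205×10³) = 1.605×10⁻⁸ N⁻¹.
P = 0.0006052 / 1.605×10⁻⁸ = 37710 N = 37.71 kN.
σ_{nickel alloy} = P/A₂ = 37710/1225 = 30.78 MPa, tensile.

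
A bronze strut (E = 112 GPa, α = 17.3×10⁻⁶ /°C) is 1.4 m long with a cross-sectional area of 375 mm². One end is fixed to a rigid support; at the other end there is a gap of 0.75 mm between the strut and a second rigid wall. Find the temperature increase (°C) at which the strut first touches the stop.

The gap closes when αΔT L = 0.75 mm, since the strut is still unstressed at that instant.
So ΔT = g/(αL) = 0.75/(17.3×10⁻⁶ × 1400) = 30.97 °C.

ΔT ≈ 31 °C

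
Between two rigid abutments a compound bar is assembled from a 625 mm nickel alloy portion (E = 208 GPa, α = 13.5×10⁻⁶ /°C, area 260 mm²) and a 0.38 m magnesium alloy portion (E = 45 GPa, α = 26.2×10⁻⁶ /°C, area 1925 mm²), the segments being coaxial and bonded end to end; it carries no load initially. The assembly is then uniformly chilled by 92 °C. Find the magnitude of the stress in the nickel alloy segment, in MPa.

If the supports were absent, the total length change would be Σ αᵢΔT Lᵢ = 13.5×10⁻⁶×92×625 + 26.2×10⁻⁶×92×380 = 1.692 mm.
Since the ends are fixed, an axial force P builds up, equal in every segment, with P · Σ Lᵢ/(AᵢEᵢ) = δ_free.
The series flexibility is Σ Lᵢ/(AᵢEᵢ) = 625/(260×208×10³) + 380/(1925×45×10³) = 1.594×10⁻⁵ mm/N.
Hence P = δ_free / Σ(L/AE) = 1.692/1.594×10⁻⁵ = 106.1 kN (tensile).
σ_{nickel alloy} = P / A = 106100 / 260 = 408.2 MPa.

σ ≈ 408 MPa (tensile)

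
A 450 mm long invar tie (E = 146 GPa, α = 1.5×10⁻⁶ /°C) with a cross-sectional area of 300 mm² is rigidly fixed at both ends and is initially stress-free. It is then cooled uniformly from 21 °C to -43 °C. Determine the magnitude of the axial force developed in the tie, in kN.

The ends cannot move, so σ = EαΔT = 146×10³ × 1.5×10⁻⁶ × 64 = 14.02 MPa.
P = AEαΔT = 300 × 146×10³ × 1.5×10⁻⁶ × 64 = 4.205 kN (tensile).

P ≈ 4.2 kN (tensile)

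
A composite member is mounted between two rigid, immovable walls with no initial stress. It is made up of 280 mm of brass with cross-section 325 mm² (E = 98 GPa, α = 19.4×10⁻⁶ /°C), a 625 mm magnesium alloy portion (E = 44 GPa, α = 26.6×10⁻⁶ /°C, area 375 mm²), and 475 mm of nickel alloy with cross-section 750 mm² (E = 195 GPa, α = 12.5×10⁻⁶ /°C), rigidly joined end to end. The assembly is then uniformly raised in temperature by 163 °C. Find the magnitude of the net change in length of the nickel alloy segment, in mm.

|ΔL| ≈ 0.671 mm

If the supports were absent, the total length change would be Σ αᵢΔT Lᵢ = 19.4×10⁻⁶×163×280 + 26.6×10⁻⁶×163×625 + 12.5×10⁻⁶×163×475 = 4.563 mm.
The rigid supports impose zero overall length change; the single axial force P common to all segments must satisfy P Σ Lᵢ/(AᵢEᵢ) = δ_free.
The series flexibility is Σ Lᵢ/(AᵢEᵢ) = 280/(325×98×10³) + 625/(375×44×10³) + 475/(750×195×10³) = 4.992×10⁻⁵ mm/N.
Hence P = δ_free / Σ(L/AE) = 4.563/4.992×10⁻⁵ = 91.41 kN (compressive).
For the nickel alloy segment, free thermal change = 12.5×10⁻⁶×163×475 = 0.9678 mm and elastic change from P = 91410×475/(750×195×10³) = 0.2969 mm; these oppose, so the net change is 0.671 mm (segment lengthens).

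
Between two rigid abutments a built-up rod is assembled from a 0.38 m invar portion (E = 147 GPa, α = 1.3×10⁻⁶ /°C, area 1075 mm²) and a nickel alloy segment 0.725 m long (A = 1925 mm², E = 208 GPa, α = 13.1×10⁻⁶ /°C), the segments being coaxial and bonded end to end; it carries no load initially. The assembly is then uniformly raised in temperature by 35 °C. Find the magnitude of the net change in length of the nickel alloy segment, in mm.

|ΔL| ≈ 0.182 mm

If the supports were absent, the total length change would be Σ αᵢΔT Lᵢ = 1.3×10⁻⁶×35×380 + 13.1×10⁻⁶×35×725 = 0.3497 mm.
The rigid supports impose zero overall length change; the single axial force P common to all segments must satisfy P Σ Lᵢ/(AᵢEᵢ) = δ_free.
Σ Lᵢ/(AᵢEᵢ) = 380/(1075×147×10³) + 725/(1925×208×10³) = 4.215×10⁻⁶ mm/N.
So P = 0.3497 / 4.215×10⁻⁶ = 82.96 kN, compressive.
For the nickel alloy segment, free thermal change = 13.1×10⁻⁶×35×725 = 0.3324 mm and elastic change from P = 82960×725/(1925×208×10³) = 0.1502 mm; these oppose, so the net change is 0.182 mm (segment lengthens).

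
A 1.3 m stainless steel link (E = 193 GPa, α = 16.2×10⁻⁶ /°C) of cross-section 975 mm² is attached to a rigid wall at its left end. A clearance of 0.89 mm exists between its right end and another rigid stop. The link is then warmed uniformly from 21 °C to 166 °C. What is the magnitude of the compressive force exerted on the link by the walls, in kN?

Unrestrained expansion: δ_free = αΔT L = 16.2×10⁻⁶ × 145 × 1300 = 3.054 mm.
The gap closes (δ_free > 0.89 mm) and the wall then resists a further 3.054 − 0.89 = 2.164 mm of expansion.
So σ = E(δ_free − g)/L = 193×10³ × 2.164/1300 = 321.2 MPa.
P = σA = 321.2 × 975 = 313.2 kN.

P ≈ 313 kN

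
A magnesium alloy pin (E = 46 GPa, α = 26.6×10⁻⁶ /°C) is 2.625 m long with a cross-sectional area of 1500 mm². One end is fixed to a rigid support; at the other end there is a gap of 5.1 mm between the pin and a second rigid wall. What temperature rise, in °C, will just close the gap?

The gap closes when αΔT L = 5.1 mm, since the pin is still unstressed at that instant.
ΔT = 5.1 / (26.6×10⁻⁶ × 2625) = 73.04 °C.

ΔT ≈ 73 °C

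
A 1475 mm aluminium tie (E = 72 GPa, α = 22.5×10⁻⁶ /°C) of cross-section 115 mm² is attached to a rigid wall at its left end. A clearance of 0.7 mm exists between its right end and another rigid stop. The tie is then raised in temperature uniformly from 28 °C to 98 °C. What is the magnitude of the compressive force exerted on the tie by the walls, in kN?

P ≈ 9.11 kN

Free thermal elongation = αΔT L = 22.5×10⁻⁶ × 70 × 1475 = 2.323 mm.
This exceeds the 0.7 mm gap, so the wall pushes back. The portion of expansion that must be recovered elastically is δ_free − gap = 2.323 − 0.7 = 1.623 mm.
Compatibility: PL/(AE) = 1.623 mm, so σ = P/A = E × (1.623/1475) = 79.23 MPa.
P = σA = 79.23 × 115 = 9.112 kN.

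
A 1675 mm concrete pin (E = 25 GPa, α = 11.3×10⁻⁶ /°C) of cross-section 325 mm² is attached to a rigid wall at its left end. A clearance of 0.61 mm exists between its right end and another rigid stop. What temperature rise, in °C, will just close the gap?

Contact occurs when the free expansion equals the gap: αΔT L = 0.61 mm.
ΔT = 0.61 / (11.3×10⁻⁶ × 1675) = 32.23 °C.

ΔT ≈ 32.2 °C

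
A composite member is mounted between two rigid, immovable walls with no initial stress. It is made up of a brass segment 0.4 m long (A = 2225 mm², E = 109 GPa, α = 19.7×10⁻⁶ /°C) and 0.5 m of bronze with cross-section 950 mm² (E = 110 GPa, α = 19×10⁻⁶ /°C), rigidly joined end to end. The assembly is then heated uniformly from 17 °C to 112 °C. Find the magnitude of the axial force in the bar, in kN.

If the supports were absent, the total length change would be Σ αᵢΔT Lᵢ = 19.7×10⁻⁶×95×400 + 19×10⁻⁶×95×500 = 1.651 mm.
The walls prevent any net length change, so an axial force P (same in every segment) develops. Compatibility: P · Σ Lᵢ/(AᵢEᵢ) = δ_free.
The series flexibility is Σ Lᵢ/(AᵢEᵢ) = 400/(2225×109×10³) + 500/(950×110×10³) = 6.434×10⁻⁶ mm/N.
Hence P = δ_free / Σ(L/AE) = 1.651/6.434×10⁻⁶ = 256.6 kN (compressive).

P ≈ 257 kN (compressive)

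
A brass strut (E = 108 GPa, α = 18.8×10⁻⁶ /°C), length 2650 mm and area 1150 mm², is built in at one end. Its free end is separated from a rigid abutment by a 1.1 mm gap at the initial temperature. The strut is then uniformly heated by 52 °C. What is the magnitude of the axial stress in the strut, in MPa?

Unrestrained expansion: δ_free = αΔT L = 18.8×10⁻⁶ × 52 × 2650 = 2.591 mm.
This exceeds the 1.1 mm gap, so the wall pushes back. The portion of expansion that must be recovered elastically is δ_free − gap = 2.591 − 1.1 = 1.491 mm.
That suppressed elongation corresponds to σ = E·Δ/L = 108×10³ × 1.491/2650 = 60.75 MPa.

σ ≈ 60.8 MPa (compressive)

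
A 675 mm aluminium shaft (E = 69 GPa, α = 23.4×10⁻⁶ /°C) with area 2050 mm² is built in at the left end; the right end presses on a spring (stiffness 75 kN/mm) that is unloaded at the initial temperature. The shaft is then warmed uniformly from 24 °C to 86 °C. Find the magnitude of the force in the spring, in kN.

P ≈ 54.1 kN

If the spring were absent the shaft would lengthen by αΔT L = 23.4×10⁻⁶ × 62 × 675 = 0.9793 mm.
Let P be the compressive force at the spring. The shaft shortens elastically by PL/(AE) and the spring compresses by P/k; together these equal δ_free.
P [ L/(AE) + 1/k ] = δ_free → P [ 675/(2050×69×10³) + 1/(75×10³) ] = 0.9793.
P = 0.9793 / 1.811×10⁻⁵ = 54090 N.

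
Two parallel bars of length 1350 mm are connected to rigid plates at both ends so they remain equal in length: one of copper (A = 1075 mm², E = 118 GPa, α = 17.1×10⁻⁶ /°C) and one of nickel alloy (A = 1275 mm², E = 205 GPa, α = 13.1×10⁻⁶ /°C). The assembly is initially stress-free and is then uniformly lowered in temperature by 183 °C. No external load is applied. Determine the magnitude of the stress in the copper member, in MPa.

σ ≈ 58.2 MPa (tensile)

Both members must finish at the same length. With the larger α, the copper tends to over-contract; the plates restrain it, putting the copper in tension and the nickel alloy in compression. With no external load the two internal forces are equal and opposite, magnitude P.
Setting the final lengths equal and cancelling L: (α₁ − α₂)ΔT = P/(A₁E₁) + P/(A₂E₂).
|α₁ − α₂|·ΔT = 4×10⁻⁶ × 183 = 0.000732.
1/(A₁E₁) + 1/(A₂E₂) = 1/(1075×118×10³) + 1/(1275×205×10³) = 1.171×10⁻⁸ N⁻¹.
So P = 0.000732 / 1.171×10⁻⁸ = 62.51 kN.
σ_{copper} = P/A₁ = 62510/1075 = 58.15 MPa, tensile.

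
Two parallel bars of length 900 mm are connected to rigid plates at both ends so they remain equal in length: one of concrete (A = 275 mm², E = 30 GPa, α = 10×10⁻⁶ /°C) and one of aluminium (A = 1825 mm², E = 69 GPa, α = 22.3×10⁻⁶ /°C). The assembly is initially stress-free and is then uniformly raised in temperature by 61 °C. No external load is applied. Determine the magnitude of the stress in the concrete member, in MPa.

σ ≈ 21.1 MPa (tensile)

Both members must finish at the same length. With the larger α, the aluminium tends to over-expand; the plates restrain it, putting the aluminium in compression and the concrete in tension. With no external load the two internal forces are equal and opposite, magnitude P.
Compatibility of the two members (thermal + elastic change equal): (α₁ − α₂)ΔT = P·[1/(A₁E₁) + 1/(A₂E₂)].
|α₁ − α₂|·ΔT = 12.3×10⁻⁶ × 61 = 0.0007503.
1/(A₁E₁) + 1/(A₂E₂) = 1/(275×30×10³) + 1/(1825×69×10³) = 1.292×10⁻⁷ N⁻¹.
P = 0.0007503 / 1.292×10⁻⁷ = 5809 N = 5.809 kN.
σ_{concrete} = P/A₁ = 5809/275 = 21.12 MPa, tensile.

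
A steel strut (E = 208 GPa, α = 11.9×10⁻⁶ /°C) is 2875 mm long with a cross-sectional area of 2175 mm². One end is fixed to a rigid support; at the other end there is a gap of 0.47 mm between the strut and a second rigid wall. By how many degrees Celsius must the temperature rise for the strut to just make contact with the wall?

The gap closes when αΔT L = 0.47 mm, since the strut is still unstressed at that instant.
So ΔT = g/(αL) = 0.47/(11.9×10⁻⁶ × 2875) = 13.74 °C.

ΔT ≈ 13.7 °C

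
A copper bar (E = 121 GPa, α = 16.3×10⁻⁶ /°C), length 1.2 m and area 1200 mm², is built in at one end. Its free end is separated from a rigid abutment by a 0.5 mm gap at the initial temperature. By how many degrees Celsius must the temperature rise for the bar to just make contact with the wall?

The gap closes when αΔT L = 0.5 mm, since the bar is still unstressed at that instant.
ΔT = 0.5 / (16.3×10⁻⁶ × 1200) = 25.56 °C.

ΔT ≈ 25.6 °C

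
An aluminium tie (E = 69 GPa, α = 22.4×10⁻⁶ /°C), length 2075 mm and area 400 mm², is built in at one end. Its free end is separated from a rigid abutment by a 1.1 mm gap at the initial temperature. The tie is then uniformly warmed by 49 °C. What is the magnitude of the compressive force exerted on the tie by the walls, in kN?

If the wall were absent the tie would grow by αΔT L = 22.4×10⁻⁶ × 49 × 2075 = 2.278 mm.
After closing the 1.1 mm clearance, 2.278 − 1.1 = 1.178 mm of expansion remains to be suppressed by the wall.
That suppressed elongation corresponds to σ = E·Δ/L = 69×10³ × 1.178/2075 = 39.16 MPa.
P = σA = 39.16 × 400 = 15.66 kN.

P ≈ 15.7 kN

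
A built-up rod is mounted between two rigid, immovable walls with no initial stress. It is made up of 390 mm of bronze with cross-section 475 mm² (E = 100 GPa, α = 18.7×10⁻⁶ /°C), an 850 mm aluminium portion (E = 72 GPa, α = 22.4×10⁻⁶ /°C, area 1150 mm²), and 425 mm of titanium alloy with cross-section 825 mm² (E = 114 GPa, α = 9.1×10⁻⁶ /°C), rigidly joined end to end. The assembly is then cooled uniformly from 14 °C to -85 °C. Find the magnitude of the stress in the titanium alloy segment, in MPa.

Free thermal contraction of the whole bar: Σ αᵢΔT Lᵢ = 18.7×10⁻⁶×99×390 + 22.4×10⁻⁶×99×850 + 9.1×10⁻⁶×99×425 = 2.99 mm.
Since the ends are fixed, an axial force P builds up, equal in every segment, with P · Σ Lᵢ/(AᵢEᵢ) = δ_free.
Σ Lᵢ/(AᵢEᵢ) = 390/(475×100×10³) + 850/(1150×72×10³) + 425/(825×114×10³) = 2.3×10⁻⁵ mm/N.
Hence P = δ_free / Σ(L/AE) = 2.99/2.3×10⁻⁵ = 130 kN (tensile).
σ_{titanium alloy} = P / A = 130000 / 825 = 157.6 MPa.

σ ≈ 158 MPa (tensile)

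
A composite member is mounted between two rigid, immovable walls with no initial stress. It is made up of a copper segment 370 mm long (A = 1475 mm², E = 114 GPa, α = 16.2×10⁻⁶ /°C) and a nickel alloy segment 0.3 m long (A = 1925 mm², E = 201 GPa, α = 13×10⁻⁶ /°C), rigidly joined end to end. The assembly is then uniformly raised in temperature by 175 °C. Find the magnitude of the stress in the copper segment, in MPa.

With the walls removed the bar would change length by δ_free = Σ αᵢΔT Lᵢ = 16.2×10⁻⁶×175×370 + 13×10⁻⁶×175×300 = 1.731 mm.
The walls prevent any net length change, so an axial force P (same in every segment) develops. Compatibility: P · Σ Lᵢ/(AᵢEᵢ) = δ_free.
Σ Lᵢ/(AᵢEᵢ) = 370/(1475×114×10³) + 300/(1925×201×10³) = 2.976×10⁻⁶ mm/N.
Hence P = δ_free / Σ(L/AE) = 1.731/2.976×10⁻⁶ = 581.9 kN (compressive).
σ_{copper} = P / A = 581900 / 1475 = 394.5 MPa.

σ ≈ 394 MPa (compressive)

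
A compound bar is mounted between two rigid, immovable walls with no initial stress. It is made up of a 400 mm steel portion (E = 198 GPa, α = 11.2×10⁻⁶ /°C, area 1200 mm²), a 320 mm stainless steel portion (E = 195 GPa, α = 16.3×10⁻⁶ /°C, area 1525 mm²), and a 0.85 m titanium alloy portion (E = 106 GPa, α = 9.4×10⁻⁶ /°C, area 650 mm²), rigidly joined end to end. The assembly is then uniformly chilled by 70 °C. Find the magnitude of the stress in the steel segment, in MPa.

If the supports were absent, the total length change would be Σ αᵢΔT Lᵢ = 11.2×10⁻⁶×70×400 + 16.3×10⁻⁶×70×320 + 9.4×10⁻⁶×70×850 = 1.238 mm.
Since the ends are fixed, an axial force P builds up, equal in every segment, with P · Σ Lᵢ/(AᵢEᵢ) = δ_free.
The series flexibility is Σ Lᵢ/(AᵢEᵢ) = 400/(1200×198×10³) + 320/(1525×195×10³) + 850/(650×106×10³) = 1.51×10⁻⁵ mm/N.
Hence P = δ_free / Σ(L/AE) = 1.238/1.51×10⁻⁵ = 82.01 kN (tensile).
σ_{steel} = P / A = 82010 / 1200 = 68.34 MPa.

σ ≈ 68.3 MPa (tensile)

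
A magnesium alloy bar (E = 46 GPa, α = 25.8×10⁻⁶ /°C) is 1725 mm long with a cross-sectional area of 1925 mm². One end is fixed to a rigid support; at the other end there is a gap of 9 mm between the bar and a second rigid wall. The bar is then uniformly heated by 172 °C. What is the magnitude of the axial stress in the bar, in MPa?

Unrestrained expansion: δ_free = αΔT L = 25.8×10⁻⁶ × 172 × 1725 = 7.655 mm.
Since δ_free = 7.65 mm is less than the 9 mm gap, the bar never touches the wall. No axial force develops.

σ ≈ 0 MPa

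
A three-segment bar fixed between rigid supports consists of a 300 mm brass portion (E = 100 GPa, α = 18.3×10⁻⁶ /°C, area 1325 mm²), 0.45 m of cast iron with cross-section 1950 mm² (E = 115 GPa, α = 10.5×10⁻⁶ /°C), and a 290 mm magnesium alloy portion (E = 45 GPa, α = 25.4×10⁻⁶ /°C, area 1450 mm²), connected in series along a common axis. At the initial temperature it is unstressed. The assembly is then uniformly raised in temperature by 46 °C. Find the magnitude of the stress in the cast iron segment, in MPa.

σ ≈ 47.6 MPa (compressive)

If the supports were absent, the total length change would be Σ αᵢΔT Lᵢ = 18.3×10⁻⁶×46×300 + 10.5×10⁻⁶×46×450 + 25.4×10⁻⁶×46×290 = 0.8087 mm.
The walls prevent any net length change, so an axial force P (same in every segment) develops. Compatibility: P · Σ Lᵢ/(AᵢEᵢ) = δ_free.
Σ Lᵢ/(AᵢEᵢ) = 300/(1325×100×10³) + 450/(1950×115×10³) + 290/(1450×45×10³) = 8.715×10⁻⁶ mm/N.
P = 0.8087 / 8.715×10⁻⁶ = 92790 N = 92.79 kN, compressive.
σ_{cast iron} = P / A = 92790 / 1950 = 47.59 MPa.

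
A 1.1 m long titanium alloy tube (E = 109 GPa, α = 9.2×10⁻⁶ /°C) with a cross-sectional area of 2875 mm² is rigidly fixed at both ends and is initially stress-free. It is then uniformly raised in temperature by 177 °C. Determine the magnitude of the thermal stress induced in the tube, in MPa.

With length fixed, the mechanical strain must cancel the thermal strain αΔT = 9.2×10⁻⁶ × 177 = 1628.4×10⁻⁶.
The stress required to suppress this strain is σ = Eε = 109×10³ × 1628.4×10⁻⁶ = 177.5 MPa, compressive since the tube is trying to expand.

σ ≈ 177 MPa (compressive)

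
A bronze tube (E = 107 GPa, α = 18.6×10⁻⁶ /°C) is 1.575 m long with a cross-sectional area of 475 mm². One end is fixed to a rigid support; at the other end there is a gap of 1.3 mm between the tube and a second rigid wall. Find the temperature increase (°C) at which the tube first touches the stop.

ΔT ≈ 44.4 °C

The gap closes when αΔT L = 1.3 mm, since the tube is still unstressed at that instant.
So ΔT = g/(αL) = 1.3/(18.6×10⁻⁶ × 1575) = 44.38 °C.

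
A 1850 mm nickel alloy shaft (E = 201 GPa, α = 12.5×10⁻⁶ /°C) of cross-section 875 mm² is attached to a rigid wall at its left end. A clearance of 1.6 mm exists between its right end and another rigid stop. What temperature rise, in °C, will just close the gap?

ΔT ≈ 69.2 °C

Contact occurs when the free expansion equals the gap: αΔT L = 1.6 mm.
ΔT = 1.6 / (12.5×10⁻⁶ × 1850) = 69.19 °C.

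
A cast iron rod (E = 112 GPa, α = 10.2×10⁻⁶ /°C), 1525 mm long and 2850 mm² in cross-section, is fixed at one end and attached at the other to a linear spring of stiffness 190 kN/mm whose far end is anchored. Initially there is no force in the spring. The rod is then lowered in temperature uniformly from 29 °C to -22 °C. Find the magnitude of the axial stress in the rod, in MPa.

If the spring were absent the rod would shorten by αΔT L = 10.2×10⁻⁶ × 51 × 1525 = 0.7933 mm.
Let P be the tensile force in the spring. The rod extends elastically by PL/(AE) and the spring stretches by P/k; together these equal δ_free.
P [ L/(AE) + 1/k ] = δ_free → P [ 1525/(2850×112×10³) + 1/(190×10³) ] = 0.7933.
P = 0.7933 / 1.004×10⁻⁵ = 79010 N.
σ = P/A = 79010/2850 = 27.72 MPa.

σ ≈ 27.7 MPa (tensile)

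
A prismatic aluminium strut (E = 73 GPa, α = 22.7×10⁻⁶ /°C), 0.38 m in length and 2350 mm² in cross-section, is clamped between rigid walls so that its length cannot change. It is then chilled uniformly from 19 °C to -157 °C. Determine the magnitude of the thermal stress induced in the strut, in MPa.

σ ≈ 292 MPa (tensile)

Because both ends are immovable the net strain is zero, and the suppressed thermal strain is αΔT = 22.7×10⁻⁶ × 176 = 3995.2×10⁻⁶.
σ = EαΔT = 73×10³ × 22.7×10⁻⁶ × 176 = 291.6 MPa (tensile; the strut is trying to contract).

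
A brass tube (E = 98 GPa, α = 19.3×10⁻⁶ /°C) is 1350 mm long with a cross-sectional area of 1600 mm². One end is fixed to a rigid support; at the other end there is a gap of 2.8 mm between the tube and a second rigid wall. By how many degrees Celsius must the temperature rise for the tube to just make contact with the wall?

ΔT ≈ 107 °C

The gap closes when αΔT L = 2.8 mm, since the tube is still unstressed at that instant.
ΔT = 2.8 / (19.3×10⁻⁶ × 1350) = 107.5 °C.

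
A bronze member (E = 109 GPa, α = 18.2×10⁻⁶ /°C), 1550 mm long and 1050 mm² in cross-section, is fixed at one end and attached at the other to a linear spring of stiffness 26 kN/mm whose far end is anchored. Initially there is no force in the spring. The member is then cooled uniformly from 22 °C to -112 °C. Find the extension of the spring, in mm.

The unrestrained thermal change is αΔT L = 18.2×10⁻⁶ × 134 × 1550 = 3.78 mm.
Let P be the tensile force in the spring. The member extends elastically by PL/(AE) and the spring stretches by P/k; together these equal δ_free.
So P = δ_free / [L/(AE) + 1/k] = 3.78 / [ 1550/(1050×109×10³) + 1/(26×10³) ].
P = 3.78 / 5.2×10⁻⁵ = 72690 N.
Spring extension = P/k = 72690/(26×10³) = 2.796 mm.

δ ≈ 2.8 mm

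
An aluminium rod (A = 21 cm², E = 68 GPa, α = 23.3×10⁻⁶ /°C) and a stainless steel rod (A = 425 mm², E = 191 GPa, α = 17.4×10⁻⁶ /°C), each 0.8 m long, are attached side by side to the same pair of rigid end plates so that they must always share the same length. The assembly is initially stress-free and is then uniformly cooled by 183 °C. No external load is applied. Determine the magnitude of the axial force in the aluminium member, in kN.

P ≈ 55.9 kN (tensile in the aluminium)

The aluminium has the larger α, so on cooling it would change length more than the stainless steel if both were free. The rigid plates force a common final length, so the aluminium is put into tension and the stainless steel into compression, with equal and opposite forces P (no external load).
Setting the final lengths equal and cancelling L: (α₁ − α₂)ΔT = P/(A₁E₁) + P/(A₂E₂).
|α₁ − α₂|·ΔT = 5.9×10⁻⁶ × 183 = 0.00108.
1/(A₁E₁) + 1/(A₂E₂) = 1/(2100×68×10³) + 1/(425×191×10³) = 1.932×10⁻⁸ N⁻¹.
So P = 0.00108 / 1.932×10⁻⁸ = 55.88 kN.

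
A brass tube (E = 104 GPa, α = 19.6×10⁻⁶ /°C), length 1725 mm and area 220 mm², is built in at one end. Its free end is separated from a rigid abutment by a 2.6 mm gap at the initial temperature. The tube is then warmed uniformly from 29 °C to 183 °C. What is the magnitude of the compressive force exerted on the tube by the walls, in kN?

P ≈ 34.6 kN

If the wall were absent the tube would grow by αΔT L = 19.6×10⁻⁶ × 154 × 1725 = 5.207 mm.
After closing the 2.6 mm clearance, 5.207 − 2.6 = 2.607 mm of expansion remains to be suppressed by the wall.
That suppressed elongation corresponds to σ = E·Δ/L = 104×10³ × 2.607/1725 = 157.2 MPa.
Force on the wall = σA = 157.2 × 220 mm² = 34.58 kN.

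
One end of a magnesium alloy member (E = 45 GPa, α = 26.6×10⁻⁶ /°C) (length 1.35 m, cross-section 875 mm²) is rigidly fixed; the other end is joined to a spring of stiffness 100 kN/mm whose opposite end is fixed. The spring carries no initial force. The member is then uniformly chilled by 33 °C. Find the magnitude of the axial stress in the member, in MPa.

σ ≈ 30.6 MPa (tensile)

If the spring were absent the member would shorten by αΔT L = 26.6×10⁻⁶ × 33 × 1350 = 1.185 mm.
Let P be the tensile force in the spring. The member extends elastically by PL/(AE) and the spring stretches by P/k; together these equal δ_free.
So P = δ_free / [L/(AE) + 1/k] = 1.185 / [ 1350/(875×45×10³) + 1/(100×10³) ].
P = 1.185 / 4.429×10⁻⁵ = 26760 N.
σ = P/A = 26760/875 = 30.58 MPa.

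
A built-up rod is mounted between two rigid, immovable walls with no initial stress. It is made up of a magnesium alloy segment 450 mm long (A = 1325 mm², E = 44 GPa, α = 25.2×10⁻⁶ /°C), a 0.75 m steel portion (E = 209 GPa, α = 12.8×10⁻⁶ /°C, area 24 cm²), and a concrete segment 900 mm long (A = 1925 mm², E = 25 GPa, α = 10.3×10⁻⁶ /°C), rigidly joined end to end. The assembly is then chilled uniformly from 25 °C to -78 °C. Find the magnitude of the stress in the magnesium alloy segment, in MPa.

If the supports were absent, the total length change would be Σ αᵢΔT Lᵢ = 25.2×10⁻⁶×103×450 + 12.8×10⁻⁶×103×750 + 10.3×10⁻⁶×103×900 = 3.112 mm.
The walls prevent any net length change, so an axial force P (same in every segment) develops. Compatibility: P · Σ Lᵢ/(AᵢEᵢ) = δ_free.
The series flexibility is Σ Lᵢ/(AᵢEᵢ) = 450/(1325×44×10³) + 750/(2400×209×10³) + 900/(1925×25×10³) = 2.792×10⁻⁵ mm/N.
So P = 3.112 / 2.792×10⁻⁵ = 111.5 kN, tensile.
σ_{magnesium alloy} = P / A = 111500 / 1325 = 84.13 MPa.

σ ≈ 84.1 MPa (tensile)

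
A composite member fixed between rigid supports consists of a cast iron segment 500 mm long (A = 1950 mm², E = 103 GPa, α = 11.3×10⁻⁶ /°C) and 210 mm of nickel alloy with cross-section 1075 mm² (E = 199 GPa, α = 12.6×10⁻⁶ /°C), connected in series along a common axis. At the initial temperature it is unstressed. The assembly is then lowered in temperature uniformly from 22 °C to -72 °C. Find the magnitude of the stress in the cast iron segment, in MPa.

Free thermal contraction of the whole bar: Σ αᵢΔT Lᵢ = 11.3×10⁻⁶×94×500 + 12.6×10⁻⁶×94×210 = 0.7798 mm.
The walls prevent any net length change, so an axial force P (same in every segment) develops. Compatibility: P · Σ Lᵢ/(AᵢEᵢ) = δ_free.
Σ Lᵢ/(AᵢEᵢ) = 500/(1950×103×10³) + 210/(1075×199×10³) = 3.471×10⁻⁶ mm/N.
P = 0.7798 / 3.471×10⁻⁶ = 224700 N = 224.7 kN, tensile.
σ_{cast iron} = P / A = 224700 / 1950 = 115.2 MPa.

σ ≈ 115 MPa (tensile)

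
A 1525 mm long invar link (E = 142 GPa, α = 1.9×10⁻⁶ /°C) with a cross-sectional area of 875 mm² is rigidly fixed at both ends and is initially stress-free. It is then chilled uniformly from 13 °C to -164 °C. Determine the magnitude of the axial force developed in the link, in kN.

P ≈ 41.8 kN (tensile)

The ends cannot move, so σ = EαΔT = 142×10³ × 1.9×10⁻⁶ × 177 = 47.75 MPa.
Then P = σA = 47.75 × 875 mm² = 41.79 kN, tensile.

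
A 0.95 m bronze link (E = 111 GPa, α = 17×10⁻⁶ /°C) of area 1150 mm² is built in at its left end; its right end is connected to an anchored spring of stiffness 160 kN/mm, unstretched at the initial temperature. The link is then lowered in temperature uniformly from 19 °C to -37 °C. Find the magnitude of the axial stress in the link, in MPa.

If the spring were absent the link would shorten by αΔT L = 17×10⁻⁶ × 56 × 950 = 0.9044 mm.
With a force P in the spring, the elastic change of the link is PL/(AE) and that of the spring is P/k; compatibility requires their sum to equal δ_free.
So P = δ_free / [L/(AE) + 1/k] = 0.9044 / [ 950/(1150×111×10³) + 1/(160×10³) ].
P = 0.9044 / 1.369×10⁻⁵ = 66050 N.
σ = P/A = 66050/1150 = 57.44 MPa.

σ ≈ 57.4 MPa (tensile)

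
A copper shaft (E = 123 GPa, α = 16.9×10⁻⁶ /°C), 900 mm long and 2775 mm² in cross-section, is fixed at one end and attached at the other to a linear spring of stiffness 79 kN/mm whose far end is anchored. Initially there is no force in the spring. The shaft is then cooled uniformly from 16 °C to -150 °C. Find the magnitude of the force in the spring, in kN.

P ≈ 165 kN

Free thermal contraction: δ_free = αΔT L = 16.9×10⁻⁶ × 166 × 900 = 2.525 mm.
With a force P in the spring, the elastic change of the shaft is PL/(AE) and that of the spring is P/k; compatibility requires their sum to equal δ_free.
P [ L/(AE) + 1/k ] = δ_free → P [ 900/(2775×123×10³) + 1/(79×10³) ] = 2.525.
P = 2.525 / 1.53×10⁻⁵ = 165100 N.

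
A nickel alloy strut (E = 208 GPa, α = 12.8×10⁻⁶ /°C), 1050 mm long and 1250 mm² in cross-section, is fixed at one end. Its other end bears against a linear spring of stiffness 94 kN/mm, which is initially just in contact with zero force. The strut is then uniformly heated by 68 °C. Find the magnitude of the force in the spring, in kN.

P ≈ 62.3 kN

The unrestrained thermal change is αΔT L = 12.8×10⁻⁶ × 68 × 1050 = 0.9139 mm.
Let P be the compressive force at the spring. The strut shortens elastically by PL/(AE) and the spring compresses by P/k; together these equal δ_free.
So P = δ_free / [L/(AE) + 1/k] = 0.9139 / [ 1050/(1250×208×10³) + 1/(94×10³) ].
P = 0.9139 / 1.468×10⁻⁵ = 62270 N.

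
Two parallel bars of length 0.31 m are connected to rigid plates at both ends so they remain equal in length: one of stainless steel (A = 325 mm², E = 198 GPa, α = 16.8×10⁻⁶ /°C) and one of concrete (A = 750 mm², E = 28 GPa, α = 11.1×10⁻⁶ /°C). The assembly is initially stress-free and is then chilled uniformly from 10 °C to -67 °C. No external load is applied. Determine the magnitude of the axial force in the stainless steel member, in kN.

P ≈ 6.95 kN (tensile in the stainless steel)

Both members must finish at the same length. With the larger α, the stainless steel tends to over-contract; the plates restrain it, putting the stainless steel in tension and the concrete in compression. With no external load the two internal forces are equal and opposite, magnitude P.
Setting the final lengths equal and cancelling L: (α₁ − α₂)ΔT = P/(A₁E₁) + P/(A₂E₂).
|α₁ − α₂|·ΔT = 5.7×10⁻⁶ × 77 = 0.0004389.
1/(A₁E₁) + 1/(A₂E₂) = 1/(325×198×10³) + 1/(750×28×10³) = 6.316×10⁻⁸ N⁻¹.
So P = 0.0004389 / 6.316×10⁻⁸ = 6.949 kN.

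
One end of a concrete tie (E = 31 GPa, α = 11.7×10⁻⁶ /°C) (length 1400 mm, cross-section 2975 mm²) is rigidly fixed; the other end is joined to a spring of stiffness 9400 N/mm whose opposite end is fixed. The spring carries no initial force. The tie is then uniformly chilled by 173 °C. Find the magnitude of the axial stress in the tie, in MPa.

σ ≈ 7.84 MPa (tensile)

The unrestrained thermal change is αΔT L = 11.7×10⁻⁶ × 173 × 1400 = 2.834 mm.
Let P be the tensile force in the spring. The tie extends elastically by PL/(AE) and the spring stretches by P/k; together these equal δ_free.
So P = δ_free / [L/(AE) + 1/k] = 2.834 / [ 1400/(2975×31×10³) + 1/(9400) ].
P = 2.834 / 0.0001216 = 23310 N.
σ = P/A = 23310/2975 = 7.836 MPa.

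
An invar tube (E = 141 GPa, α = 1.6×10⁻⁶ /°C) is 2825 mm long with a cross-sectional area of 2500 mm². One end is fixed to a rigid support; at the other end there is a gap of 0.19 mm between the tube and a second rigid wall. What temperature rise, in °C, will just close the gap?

Contact occurs when the free expansion equals the gap: αΔT L = 0.19 mm.
ΔT = 0.19 / (1.6×10⁻⁶ × 2825) = 42.04 °C.

ΔT ≈ 42 °C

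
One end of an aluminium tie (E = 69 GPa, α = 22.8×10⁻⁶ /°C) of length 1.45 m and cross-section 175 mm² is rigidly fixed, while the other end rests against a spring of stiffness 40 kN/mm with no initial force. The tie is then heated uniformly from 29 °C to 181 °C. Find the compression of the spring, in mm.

If the spring were absent the tie would lengthen by αΔT L = 22.8×10⁻⁶ × 152 × 1450 = 5.025 mm.
With a force P in the spring, the elastic change of the tie is PL/(AE) and that of the spring is P/k; compatibility requires their sum to equal δ_free.
So P = δ_free / [L/(AE) + 1/k] = 5.025 / [ 1450/(175×69×10³) + 1/(40×10³) ].
P = 5.025 / 0.0001451 = 34640 N.
Spring compression = P/k = 34640/(40×10³) = 0.8659 mm.

δ ≈ 0.866 mm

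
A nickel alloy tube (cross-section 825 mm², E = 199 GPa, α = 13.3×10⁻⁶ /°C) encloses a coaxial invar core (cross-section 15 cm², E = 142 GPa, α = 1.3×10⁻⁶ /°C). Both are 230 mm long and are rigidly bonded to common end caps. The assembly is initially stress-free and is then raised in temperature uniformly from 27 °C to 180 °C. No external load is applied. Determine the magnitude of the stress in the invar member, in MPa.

Both members must finish at the same length. With the larger α, the nickel alloy tends to over-expand; the plates restrain it, putting the nickel alloy in compression and the invar in tension. With no external load the two internal forces are equal and opposite, magnitude P.
Compatibility of the two members (thermal + elastic change equal): (α₁ − α₂)ΔT = P·[1/(A₁E₁) + 1/(A₂E₂)].
|α₁ − α₂|·ΔT = 12×10⁻⁶ × 153 = 0.001836.
1/(A₁E₁) + 1/(A₂E₂) = 1/(825×199×10³) + 1/(1500×142×10³) = 1.079×10⁻⁸ N⁻¹.
P = 0.001836 / 1.079×10⁻⁸ = 170200 N = 170.2 kN.
σ_{invar} = P/A₂ = 170200/1500 = 113.5 MPa, tensile.

σ ≈ 113 MPa (tensile)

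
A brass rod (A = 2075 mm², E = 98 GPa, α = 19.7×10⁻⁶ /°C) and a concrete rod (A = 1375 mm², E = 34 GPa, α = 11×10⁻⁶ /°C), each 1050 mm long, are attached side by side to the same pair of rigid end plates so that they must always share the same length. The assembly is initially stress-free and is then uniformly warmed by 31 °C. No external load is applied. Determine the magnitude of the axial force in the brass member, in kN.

P ≈ 10.3 kN (compressive in the brass)

The brass has the larger α, so on heating it would change length more than the concrete if both were free. The rigid plates force a common final length, so the brass is put into compression and the concrete into tension, with equal and opposite forces P (no external load).
Setting the final lengths equal and cancelling L: (α₁ − α₂)ΔT = P/(A₁E₁) + P/(A₂E₂).
|α₁ − α₂|·ΔT = 8.7×10⁻⁶ × 31 = 0.0002697.
1/(A₁E₁) + 1/(A₂E₂) = 1/(2075×98×10³) + 1/(1375×34×10³) = 2.631×10⁻⁸ N⁻¹.
P = 0.0002697 / 2.631×10⁻⁸ = 10250 N = 10.25 kN.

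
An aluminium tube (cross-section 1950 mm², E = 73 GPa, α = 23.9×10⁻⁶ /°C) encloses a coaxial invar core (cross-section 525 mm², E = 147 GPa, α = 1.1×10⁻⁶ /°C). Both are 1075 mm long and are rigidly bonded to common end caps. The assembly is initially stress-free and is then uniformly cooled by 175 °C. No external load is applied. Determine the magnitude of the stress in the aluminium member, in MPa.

The aluminium has the larger α, so on cooling it would change length more than the invar if both were free. The rigid plates force a common final length, so the aluminium is put into tension and the invar into compression, with equal and opposite forces P (no external load).
Equating the net (thermal + elastic) strains gives |α₁ − α₂|·ΔT = P·[1/(A₁E₁) + 1/(A₂E₂)].
|α₁ − α₂|·ΔT = 22.8×10⁻⁶ × 175 = 0.00399.
1/(A₁E₁) + 1/(A₂E₂) = 1/(1950×73×10³) + 1/(525×147×10³) = 1.998×10⁻⁸ N⁻¹.
So P = 0.00399 / 1.998×10⁻⁸ = 199.7 kN.
σ_{aluminium} = P/A₁ = 199700/1950 = 102.4 MPa, tensile.

σ ≈ 102 MPa (tensile)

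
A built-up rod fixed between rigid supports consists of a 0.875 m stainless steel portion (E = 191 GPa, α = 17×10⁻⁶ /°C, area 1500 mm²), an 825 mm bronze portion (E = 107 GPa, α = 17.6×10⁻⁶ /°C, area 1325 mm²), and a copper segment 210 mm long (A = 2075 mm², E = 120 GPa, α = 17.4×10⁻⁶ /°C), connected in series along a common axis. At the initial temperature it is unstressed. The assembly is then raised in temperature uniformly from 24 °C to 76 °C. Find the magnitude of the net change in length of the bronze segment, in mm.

|ΔL| ≈ 0.274 mm

If the supports were absent, the total length change would be Σ αᵢΔT Lᵢ = 17×10⁻⁶×52×875 + 17.6×10⁻⁶×52×825 + 17.4×10⁻⁶×52×210 = 1.719 mm.
Since the ends are fixed, an axial force P builds up, equal in every segment, with P · Σ Lᵢ/(AᵢEᵢ) = δ_free.
Σ Lᵢ/(AᵢEᵢ) = 875/(1500×191×10³) + 825/(1325×107×10³) + 210/(2075×120×10³) = 9.717×10⁻⁶ mm/N.
P = 1.719 / 9.717×10⁻⁶ = 176900 N = 176.9 kN, compressive.
For the bronze segment, free thermal change = 17.6×10⁻⁶×52×825 = 0.755 mm and elastic change from P = 176900×825/(1325×107×10³) = 1.029 mm; these oppose, so the net change is 0.274 mm (segment shortens).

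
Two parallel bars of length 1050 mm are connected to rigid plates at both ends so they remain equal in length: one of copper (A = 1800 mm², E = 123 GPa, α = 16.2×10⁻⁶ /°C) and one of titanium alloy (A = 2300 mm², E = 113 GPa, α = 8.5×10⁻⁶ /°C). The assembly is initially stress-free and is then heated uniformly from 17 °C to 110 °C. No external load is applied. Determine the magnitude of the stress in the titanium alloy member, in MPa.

σ ≈ 37.2 MPa (tensile)

Both members must finish at the same length. With the larger α, the copper tends to over-expand; the plates restrain it, putting the copper in compression and the titanium alloy in tension. With no external load the two internal forces are equal and opposite, magnitude P.
Compatibility of the two members (thermal + elastic change equal): (α₁ − α₂)ΔT = P·[1/(A₁E₁) + 1/(A₂E₂)].
|α₁ − α₂|·ΔT = 7.7×10⁻⁶ × 93 = 0.0007161.
1/(A₁E₁) + 1/(A₂E₂) = 1/(1800×123×10³) + 1/(2300×113×10³) = 8.364×10⁻⁹ N⁻¹.
P = 0.0007161 / 8.364×10⁻⁹ = 85610 N = 85.61 kN.
σ_{titanium alloy} = P/A₂ = 85610/2300 = 37.22 MPa, tensile.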